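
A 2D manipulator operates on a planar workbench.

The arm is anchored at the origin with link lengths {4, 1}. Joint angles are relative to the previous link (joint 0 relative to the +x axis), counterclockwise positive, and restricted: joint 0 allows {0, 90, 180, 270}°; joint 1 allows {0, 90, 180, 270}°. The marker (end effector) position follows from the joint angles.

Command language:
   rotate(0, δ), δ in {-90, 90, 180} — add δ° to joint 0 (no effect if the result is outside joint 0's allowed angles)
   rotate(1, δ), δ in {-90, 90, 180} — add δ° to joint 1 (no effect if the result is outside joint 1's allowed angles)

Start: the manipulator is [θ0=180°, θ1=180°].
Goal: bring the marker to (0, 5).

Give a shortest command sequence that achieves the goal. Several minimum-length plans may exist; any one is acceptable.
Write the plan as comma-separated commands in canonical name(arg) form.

rotate(1, 180), rotate(0, -90)

initial: [θ0=180°, θ1=180°]
t=1 rotate(1, 180) ⇒ [θ0=180°, θ1=0°]
t=2 rotate(0, -90) ⇒ [θ0=90°, θ1=0°]
shorter routes all fall short; 2 is best.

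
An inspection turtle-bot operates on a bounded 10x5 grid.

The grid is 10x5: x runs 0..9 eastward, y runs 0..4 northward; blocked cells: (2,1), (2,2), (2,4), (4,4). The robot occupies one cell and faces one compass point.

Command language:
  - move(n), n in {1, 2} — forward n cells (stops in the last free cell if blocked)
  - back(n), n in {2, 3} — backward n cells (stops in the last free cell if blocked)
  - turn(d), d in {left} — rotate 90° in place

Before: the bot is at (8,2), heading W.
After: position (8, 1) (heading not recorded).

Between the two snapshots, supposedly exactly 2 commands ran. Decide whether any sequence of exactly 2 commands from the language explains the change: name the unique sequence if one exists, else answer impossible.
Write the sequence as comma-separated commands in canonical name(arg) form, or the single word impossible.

turn(left), move(1)

key: running move(1) before turn(left) would end elsewhere — order is forced
from: at (8,2), heading W
t=1 turn(left) ⇒ at (8,2), heading S
t=2 move(1) ⇒ at (8,1), heading S
no other 2-command option fits: unique.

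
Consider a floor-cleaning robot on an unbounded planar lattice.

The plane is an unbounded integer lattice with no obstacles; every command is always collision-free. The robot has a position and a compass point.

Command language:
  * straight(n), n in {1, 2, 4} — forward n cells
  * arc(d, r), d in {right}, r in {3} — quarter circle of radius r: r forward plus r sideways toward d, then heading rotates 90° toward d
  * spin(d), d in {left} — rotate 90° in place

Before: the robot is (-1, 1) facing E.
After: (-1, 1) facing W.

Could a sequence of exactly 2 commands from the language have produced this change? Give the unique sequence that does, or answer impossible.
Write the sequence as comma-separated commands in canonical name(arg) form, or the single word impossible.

spin(left), spin(left)

key: parked at (-1,1) the whole time — nothing moves the robot
begin: (-1, 1) facing E
1. spin(left) → (-1, 1) facing N
2. spin(left) → (-1, 1) facing W
no other 2-command option fits: unique.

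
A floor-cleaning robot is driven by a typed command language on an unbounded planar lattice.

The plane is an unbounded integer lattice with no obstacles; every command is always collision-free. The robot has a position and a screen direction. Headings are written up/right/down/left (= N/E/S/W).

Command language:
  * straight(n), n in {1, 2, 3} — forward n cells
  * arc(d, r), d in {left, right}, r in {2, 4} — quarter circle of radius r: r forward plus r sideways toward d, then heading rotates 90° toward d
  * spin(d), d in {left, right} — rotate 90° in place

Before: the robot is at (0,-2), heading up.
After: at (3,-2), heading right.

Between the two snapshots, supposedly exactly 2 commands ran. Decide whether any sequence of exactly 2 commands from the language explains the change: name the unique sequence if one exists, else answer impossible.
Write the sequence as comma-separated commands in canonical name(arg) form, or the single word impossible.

spin(right), straight(3)

key: cell and facing (now E) both changed — the 2 commands mix motion and turning
t0: at (0,-2), heading up
step 1 (spin(right)): at (0,-2), heading right
step 2 (straight(3)): at (3,-2), heading right
uniquely the one of 81 2-step routes that fits.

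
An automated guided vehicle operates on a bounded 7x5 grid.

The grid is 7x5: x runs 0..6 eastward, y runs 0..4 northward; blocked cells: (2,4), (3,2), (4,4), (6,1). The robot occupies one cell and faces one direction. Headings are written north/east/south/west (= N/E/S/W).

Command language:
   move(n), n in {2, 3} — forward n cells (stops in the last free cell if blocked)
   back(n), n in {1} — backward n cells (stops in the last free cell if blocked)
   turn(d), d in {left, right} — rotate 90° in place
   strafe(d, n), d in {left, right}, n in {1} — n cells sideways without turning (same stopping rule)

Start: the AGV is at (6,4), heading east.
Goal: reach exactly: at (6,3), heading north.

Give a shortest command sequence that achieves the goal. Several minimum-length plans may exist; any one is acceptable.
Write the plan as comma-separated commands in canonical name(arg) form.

strafe(right, 1), turn(left)

start: at (6,4), heading east
1. strafe(right, 1) → at (6,3), heading east
2. turn(left) → at (6,3), heading north
minimal: 2 command(s), checked below 2.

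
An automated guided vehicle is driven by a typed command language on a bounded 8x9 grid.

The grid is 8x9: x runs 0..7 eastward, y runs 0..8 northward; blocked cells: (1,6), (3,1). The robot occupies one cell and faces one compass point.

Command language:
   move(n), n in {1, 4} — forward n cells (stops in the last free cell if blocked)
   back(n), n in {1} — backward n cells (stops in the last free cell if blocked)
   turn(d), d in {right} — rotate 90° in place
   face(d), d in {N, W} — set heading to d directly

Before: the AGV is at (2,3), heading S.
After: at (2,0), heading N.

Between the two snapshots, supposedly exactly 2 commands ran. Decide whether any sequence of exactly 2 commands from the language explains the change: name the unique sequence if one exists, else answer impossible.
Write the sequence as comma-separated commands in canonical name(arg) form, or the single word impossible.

move(4), face(N)

key: position moved to (2,0) AND the heading swung to N — translation plus rotation needed
begin: at (2,3), heading S
[1] after move(4): at (2,0), heading S
[2] after face(N): at (2,0), heading N
no rival 2-sequence matches.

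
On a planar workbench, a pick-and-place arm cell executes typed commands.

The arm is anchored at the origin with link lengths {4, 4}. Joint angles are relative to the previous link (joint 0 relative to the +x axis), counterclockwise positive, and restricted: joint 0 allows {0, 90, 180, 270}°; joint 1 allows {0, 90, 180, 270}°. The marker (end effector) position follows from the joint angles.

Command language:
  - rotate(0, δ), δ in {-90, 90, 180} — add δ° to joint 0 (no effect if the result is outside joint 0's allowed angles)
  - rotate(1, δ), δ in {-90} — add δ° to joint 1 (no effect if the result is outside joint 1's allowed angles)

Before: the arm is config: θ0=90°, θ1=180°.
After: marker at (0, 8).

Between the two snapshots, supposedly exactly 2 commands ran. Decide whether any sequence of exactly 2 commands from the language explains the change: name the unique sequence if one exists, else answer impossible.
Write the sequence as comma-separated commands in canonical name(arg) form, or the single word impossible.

rotate(1, -90), rotate(1, -90)

initial: config: θ0=90°, θ1=180°
t=1 rotate(1, -90) ⇒ config: θ0=90°, θ1=90°
t=2 rotate(1, -90) ⇒ config: θ0=90°, θ1=0°
no other 2-command option fits: unique.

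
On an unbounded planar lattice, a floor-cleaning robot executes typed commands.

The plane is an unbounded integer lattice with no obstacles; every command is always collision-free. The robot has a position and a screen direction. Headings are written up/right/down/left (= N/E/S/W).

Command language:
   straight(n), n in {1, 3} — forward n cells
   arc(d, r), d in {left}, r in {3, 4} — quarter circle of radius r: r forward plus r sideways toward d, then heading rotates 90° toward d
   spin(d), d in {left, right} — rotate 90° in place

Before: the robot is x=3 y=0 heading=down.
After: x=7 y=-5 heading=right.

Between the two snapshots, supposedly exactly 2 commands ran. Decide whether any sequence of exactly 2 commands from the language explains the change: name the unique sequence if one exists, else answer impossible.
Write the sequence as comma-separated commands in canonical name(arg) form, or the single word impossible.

straight(1), arc(left, 4)

key: cell and facing (now E) both changed — the 2 commands mix motion and turning
initial: x=3 y=0 heading=down
t=1 straight(1) ⇒ x=3 y=-1 heading=down
t=2 arc(left, 4) ⇒ x=7 y=-5 heading=right
no other 2-command option fits: unique.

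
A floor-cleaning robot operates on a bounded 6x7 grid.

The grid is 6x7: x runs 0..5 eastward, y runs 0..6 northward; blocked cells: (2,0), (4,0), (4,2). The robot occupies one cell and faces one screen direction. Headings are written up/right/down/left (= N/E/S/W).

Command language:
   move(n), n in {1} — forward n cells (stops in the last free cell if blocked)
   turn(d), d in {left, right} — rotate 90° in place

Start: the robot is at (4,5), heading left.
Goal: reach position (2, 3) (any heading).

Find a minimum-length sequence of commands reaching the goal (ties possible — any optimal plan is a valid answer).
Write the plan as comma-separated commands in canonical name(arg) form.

initial: at (4,5), heading left
[1] after move(1): at (3,5), heading left
[2] after move(1): at (2,5), heading left
[3] after turn(left): at (2,5), heading down
[4] after move(1): at (2,4), heading down
[5] after move(1): at (2,3), heading down
no 4-step plan works, so 5 is optimal.

move(1), move(1), turn(left), move(1), move(1)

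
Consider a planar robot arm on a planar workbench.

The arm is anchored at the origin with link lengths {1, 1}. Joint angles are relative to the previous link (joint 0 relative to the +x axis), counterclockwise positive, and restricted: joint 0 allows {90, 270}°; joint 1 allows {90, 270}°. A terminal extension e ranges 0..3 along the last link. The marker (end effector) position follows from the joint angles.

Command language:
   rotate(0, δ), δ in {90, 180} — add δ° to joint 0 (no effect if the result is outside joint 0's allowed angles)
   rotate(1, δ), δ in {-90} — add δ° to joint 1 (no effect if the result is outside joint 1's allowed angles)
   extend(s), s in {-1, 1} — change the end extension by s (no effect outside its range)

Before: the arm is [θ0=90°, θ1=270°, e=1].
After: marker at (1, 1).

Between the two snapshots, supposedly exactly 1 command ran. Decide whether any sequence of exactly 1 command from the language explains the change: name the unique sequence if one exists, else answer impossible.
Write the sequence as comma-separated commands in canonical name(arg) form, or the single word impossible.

extend(-1)

start: [θ0=90°, θ1=270°, e=1]
1. extend(-1) → [θ0=90°, θ1=270°, e=0]
no other 1-command option fits: unique.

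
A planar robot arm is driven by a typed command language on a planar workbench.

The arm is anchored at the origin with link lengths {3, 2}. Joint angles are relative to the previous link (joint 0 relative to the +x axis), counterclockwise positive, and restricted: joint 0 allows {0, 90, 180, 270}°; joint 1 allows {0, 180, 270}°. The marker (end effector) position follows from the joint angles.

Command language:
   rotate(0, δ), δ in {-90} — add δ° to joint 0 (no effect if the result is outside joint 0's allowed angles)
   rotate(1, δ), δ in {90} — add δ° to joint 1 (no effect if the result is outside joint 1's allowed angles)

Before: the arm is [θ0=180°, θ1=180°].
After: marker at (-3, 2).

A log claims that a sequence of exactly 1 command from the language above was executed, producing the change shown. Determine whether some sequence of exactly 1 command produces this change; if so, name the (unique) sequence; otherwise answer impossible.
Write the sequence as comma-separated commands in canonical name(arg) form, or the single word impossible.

rotate(1, 90)

from: [θ0=180°, θ1=180°]
1. rotate(1, 90) → [θ0=180°, θ1=270°]
no rival 1-sequence matches.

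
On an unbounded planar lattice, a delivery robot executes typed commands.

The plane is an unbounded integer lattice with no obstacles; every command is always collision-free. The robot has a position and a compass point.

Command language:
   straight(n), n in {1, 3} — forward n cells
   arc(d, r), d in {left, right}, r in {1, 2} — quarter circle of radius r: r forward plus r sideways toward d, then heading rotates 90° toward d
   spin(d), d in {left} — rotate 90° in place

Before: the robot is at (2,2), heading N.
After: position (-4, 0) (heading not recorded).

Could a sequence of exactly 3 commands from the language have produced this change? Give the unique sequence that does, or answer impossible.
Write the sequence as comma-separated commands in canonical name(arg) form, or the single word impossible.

key: running arc(right, 2) before arc(left, 2) would end elsewhere — order is forced
start: at (2,2), heading N
1. arc(left, 2) → at (0,4), heading W
2. arc(left, 2) → at (-2,2), heading S
3. arc(right, 2) → at (-4,0), heading W
no rival 3-sequence matches.

arc(left, 2), arc(left, 2), arc(right, 2)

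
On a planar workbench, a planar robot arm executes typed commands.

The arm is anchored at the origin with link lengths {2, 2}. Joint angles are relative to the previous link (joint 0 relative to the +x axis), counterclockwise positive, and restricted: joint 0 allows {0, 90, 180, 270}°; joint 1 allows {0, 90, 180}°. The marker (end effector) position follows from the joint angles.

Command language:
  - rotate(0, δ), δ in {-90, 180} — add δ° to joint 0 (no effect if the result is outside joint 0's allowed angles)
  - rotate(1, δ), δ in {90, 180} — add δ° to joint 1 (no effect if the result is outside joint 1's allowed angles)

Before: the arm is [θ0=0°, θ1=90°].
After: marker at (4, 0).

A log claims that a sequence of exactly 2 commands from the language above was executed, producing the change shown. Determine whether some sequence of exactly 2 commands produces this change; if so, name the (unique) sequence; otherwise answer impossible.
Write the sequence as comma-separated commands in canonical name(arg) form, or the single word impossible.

rotate(1, 90), rotate(1, 180)

key: order matters: swapping rotate(1, 90) and rotate(1, 180) lands elsewhere
begin: [θ0=0°, θ1=90°]
1. rotate(1, 90) → [θ0=0°, θ1=180°]
2. rotate(1, 180) → [θ0=0°, θ1=0°]
all 16 alternatives checked — unique.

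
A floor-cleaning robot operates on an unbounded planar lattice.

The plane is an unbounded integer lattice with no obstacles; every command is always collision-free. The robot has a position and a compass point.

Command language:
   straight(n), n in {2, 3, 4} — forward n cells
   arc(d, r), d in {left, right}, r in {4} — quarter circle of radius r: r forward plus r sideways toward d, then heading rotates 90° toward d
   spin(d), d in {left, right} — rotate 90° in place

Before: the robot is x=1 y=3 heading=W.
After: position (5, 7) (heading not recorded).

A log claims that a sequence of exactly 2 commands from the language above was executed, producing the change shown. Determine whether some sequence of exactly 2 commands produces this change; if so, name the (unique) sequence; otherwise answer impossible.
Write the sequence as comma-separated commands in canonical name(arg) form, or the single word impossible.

spin(right), arc(right, 4)

key: order matters: swapping spin(right) and arc(right, 4) lands elsewhere
begin: x=1 y=3 heading=W
1. spin(right) → x=1 y=3 heading=N
2. arc(right, 4) → x=5 y=7 heading=E
no rival 2-sequence matches.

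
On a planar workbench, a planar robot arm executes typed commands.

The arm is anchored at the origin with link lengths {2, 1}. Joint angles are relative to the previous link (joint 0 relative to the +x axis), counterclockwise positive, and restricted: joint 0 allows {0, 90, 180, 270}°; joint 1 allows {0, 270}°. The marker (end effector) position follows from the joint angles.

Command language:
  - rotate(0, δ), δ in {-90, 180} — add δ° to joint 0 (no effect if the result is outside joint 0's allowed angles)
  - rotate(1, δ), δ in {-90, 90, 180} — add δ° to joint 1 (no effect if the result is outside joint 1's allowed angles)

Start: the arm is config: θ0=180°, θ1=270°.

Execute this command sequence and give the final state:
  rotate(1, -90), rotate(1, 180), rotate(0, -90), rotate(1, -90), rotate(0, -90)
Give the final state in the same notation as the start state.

t0: config: θ0=180°, θ1=270°
step 1 (rotate(1, -90)): config: θ0=180°, θ1=270°
step 2 (rotate(1, 180)): config: θ0=180°, θ1=270°
step 3 (rotate(0, -90)): config: θ0=90°, θ1=270°
step 4 (rotate(1, -90)): config: θ0=90°, θ1=270°
step 5 (rotate(0, -90)): config: θ0=0°, θ1=270°

config: θ0=0°, θ1=270°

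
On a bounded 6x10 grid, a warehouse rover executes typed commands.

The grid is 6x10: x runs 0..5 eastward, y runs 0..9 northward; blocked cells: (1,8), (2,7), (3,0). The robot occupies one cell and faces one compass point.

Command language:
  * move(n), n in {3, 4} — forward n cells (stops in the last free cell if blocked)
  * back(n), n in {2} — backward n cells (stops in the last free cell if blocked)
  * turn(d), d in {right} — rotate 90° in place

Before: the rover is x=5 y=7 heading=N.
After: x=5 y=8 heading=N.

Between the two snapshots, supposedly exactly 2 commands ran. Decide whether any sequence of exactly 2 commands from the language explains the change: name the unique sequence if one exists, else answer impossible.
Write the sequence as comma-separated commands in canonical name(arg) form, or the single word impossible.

back(2), move(3)

key: heading stays N — no command in the sequence turns
begin: x=5 y=7 heading=N
1. back(2) → x=5 y=5 heading=N
2. move(3) → x=5 y=8 heading=N
uniquely the one of 16 2-step routes that fits.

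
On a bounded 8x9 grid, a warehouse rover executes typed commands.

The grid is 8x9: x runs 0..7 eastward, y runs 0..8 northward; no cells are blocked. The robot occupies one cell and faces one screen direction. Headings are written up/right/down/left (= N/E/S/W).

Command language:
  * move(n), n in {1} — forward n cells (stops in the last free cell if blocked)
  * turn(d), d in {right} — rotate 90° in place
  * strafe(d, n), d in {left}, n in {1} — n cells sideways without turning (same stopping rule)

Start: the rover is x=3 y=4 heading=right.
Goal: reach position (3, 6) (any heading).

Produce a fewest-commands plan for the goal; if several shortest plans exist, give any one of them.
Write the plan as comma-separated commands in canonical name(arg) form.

strafe(left, 1), strafe(left, 1)

start: x=3 y=4 heading=right
1. strafe(left, 1) → x=3 y=5 heading=right
2. strafe(left, 1) → x=3 y=6 heading=right
no 1-step plan works, so 2 is optimal.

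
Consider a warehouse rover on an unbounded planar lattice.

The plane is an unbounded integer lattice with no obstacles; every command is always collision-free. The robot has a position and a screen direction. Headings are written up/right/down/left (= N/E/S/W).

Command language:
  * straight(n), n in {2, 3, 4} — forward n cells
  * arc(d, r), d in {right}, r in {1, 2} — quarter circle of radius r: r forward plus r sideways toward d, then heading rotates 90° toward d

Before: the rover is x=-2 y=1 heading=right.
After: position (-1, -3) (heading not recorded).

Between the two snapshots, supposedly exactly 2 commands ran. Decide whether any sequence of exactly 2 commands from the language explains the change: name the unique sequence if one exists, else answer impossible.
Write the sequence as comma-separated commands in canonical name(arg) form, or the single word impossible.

arc(right, 1), straight(3)

key: running straight(3) before arc(right, 1) would end elsewhere — order is forced
t0: x=-2 y=1 heading=right
1. arc(right, 1) → x=-1 y=0 heading=down
2. straight(3) → x=-1 y=-3 heading=down
all 25 alternatives checked — unique.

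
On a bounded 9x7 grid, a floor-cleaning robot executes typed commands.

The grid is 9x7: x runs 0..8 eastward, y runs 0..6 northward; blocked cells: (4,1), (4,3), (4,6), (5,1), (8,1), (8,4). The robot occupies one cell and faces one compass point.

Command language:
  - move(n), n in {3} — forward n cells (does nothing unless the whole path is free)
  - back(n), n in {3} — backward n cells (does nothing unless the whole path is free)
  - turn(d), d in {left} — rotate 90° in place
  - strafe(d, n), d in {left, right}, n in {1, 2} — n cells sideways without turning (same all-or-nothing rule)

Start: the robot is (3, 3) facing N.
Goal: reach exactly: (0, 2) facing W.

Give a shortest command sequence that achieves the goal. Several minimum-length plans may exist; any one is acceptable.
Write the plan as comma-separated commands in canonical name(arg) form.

from: (3, 3) facing N
1. turn(left) → (3, 3) facing W
2. move(3) → (0, 3) facing W
3. strafe(left, 1) → (0, 2) facing W
nothing shorter than 3 reaches the goal.

turn(left), move(3), strafe(left, 1)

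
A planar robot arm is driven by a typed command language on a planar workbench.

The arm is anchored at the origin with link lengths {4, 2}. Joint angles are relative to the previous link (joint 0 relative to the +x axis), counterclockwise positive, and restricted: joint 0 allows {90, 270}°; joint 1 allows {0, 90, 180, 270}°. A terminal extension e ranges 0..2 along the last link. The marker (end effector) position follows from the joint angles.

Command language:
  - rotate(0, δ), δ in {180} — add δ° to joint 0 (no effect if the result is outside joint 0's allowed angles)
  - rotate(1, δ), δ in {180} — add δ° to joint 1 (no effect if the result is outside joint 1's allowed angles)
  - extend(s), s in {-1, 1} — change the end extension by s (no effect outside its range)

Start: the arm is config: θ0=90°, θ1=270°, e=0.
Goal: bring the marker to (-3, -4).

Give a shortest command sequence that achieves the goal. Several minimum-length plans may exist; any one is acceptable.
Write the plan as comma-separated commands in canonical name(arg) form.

extend(1), rotate(0, 180)

begin: config: θ0=90°, θ1=270°, e=0
1. extend(1) → config: θ0=90°, θ1=270°, e=1
2. rotate(0, 180) → config: θ0=270°, θ1=270°, e=1
shorter routes all fall short; 2 is best.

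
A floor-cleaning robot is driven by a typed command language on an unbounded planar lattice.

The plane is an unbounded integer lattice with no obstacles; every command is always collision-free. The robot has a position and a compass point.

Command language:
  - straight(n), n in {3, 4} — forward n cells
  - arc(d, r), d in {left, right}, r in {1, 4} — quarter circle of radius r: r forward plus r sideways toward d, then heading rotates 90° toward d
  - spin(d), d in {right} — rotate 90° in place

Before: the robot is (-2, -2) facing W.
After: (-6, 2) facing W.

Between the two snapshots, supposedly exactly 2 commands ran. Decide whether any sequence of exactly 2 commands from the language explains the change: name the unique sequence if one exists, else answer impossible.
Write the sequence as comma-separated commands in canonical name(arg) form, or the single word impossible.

spin(right), arc(left, 4)

key: heading stays W — rotations cancel among the 2 commands
t0: (-2, -2) facing W
step 1 (spin(right)): (-2, -2) facing N
step 2 (arc(left, 4)): (-6, 2) facing W
no other 2-command option fits: unique.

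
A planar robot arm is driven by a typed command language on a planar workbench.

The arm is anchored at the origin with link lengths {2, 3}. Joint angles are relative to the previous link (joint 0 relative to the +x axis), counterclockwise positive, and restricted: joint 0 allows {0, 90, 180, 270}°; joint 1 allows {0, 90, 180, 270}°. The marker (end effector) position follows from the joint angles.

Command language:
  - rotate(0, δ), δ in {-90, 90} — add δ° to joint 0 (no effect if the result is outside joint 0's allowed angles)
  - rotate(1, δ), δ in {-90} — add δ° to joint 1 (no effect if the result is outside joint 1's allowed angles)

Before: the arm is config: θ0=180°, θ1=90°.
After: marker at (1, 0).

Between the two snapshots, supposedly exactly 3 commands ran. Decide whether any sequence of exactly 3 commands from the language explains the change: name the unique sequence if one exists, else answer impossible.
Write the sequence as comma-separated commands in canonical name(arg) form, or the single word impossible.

start: config: θ0=180°, θ1=90°
t=1 rotate(1, -90) ⇒ config: θ0=180°, θ1=0°
t=2 rotate(1, -90) ⇒ config: θ0=180°, θ1=270°
t=3 rotate(1, -90) ⇒ config: θ0=180°, θ1=180°
no other 3-command option fits: unique.

rotate(1, -90), rotate(1, -90), rotate(1, -90)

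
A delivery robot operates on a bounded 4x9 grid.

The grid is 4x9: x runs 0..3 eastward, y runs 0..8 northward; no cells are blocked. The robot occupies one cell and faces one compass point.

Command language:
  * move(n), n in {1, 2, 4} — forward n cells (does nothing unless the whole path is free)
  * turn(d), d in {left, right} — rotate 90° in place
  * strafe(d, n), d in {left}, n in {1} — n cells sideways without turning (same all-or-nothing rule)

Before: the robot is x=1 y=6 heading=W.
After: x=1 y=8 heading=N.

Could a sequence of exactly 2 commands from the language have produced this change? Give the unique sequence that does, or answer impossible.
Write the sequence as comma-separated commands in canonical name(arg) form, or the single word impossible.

key: cell and facing (now N) both changed — the 2 commands mix motion and turning
initial: x=1 y=6 heading=W
1. turn(right) → x=1 y=6 heading=N
2. move(2) → x=1 y=8 heading=N
no other 2-command option fits: unique.

turn(right), move(2)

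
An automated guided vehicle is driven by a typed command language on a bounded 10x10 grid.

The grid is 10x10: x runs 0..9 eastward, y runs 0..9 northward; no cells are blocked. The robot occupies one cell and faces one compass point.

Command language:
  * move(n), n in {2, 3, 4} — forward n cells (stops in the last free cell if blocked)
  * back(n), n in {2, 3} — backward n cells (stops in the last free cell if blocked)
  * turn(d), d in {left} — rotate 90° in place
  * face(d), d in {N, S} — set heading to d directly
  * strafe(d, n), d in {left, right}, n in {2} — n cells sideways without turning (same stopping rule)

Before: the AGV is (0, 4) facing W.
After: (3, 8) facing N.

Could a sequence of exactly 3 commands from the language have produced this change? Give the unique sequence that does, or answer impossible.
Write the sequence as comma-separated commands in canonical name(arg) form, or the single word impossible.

back(3), face(N), move(4)

key: cell and facing (now N) both changed — the 3 commands mix motion and turning
initial: (0, 4) facing W
1. back(3) → (3, 4) facing W
2. face(N) → (3, 4) facing N
3. move(4) → (3, 8) facing N
uniquely the one of 1000 3-step routes that fits.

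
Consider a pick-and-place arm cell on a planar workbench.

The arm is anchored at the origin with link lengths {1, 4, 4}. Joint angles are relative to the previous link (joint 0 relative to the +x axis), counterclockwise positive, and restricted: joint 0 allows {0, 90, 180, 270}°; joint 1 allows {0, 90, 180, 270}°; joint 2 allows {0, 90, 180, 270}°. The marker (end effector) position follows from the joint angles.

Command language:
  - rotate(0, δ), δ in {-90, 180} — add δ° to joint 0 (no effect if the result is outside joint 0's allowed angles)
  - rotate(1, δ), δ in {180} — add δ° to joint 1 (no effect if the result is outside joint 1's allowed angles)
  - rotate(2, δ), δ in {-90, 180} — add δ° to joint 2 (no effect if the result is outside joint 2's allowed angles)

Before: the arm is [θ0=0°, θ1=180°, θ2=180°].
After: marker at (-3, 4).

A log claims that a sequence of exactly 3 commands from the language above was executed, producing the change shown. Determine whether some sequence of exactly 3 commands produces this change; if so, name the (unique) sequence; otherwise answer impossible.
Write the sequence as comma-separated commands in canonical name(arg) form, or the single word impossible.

initial: [θ0=0°, θ1=180°, θ2=180°]
1. rotate(2, -90) → [θ0=0°, θ1=180°, θ2=90°]
2. rotate(2, -90) → [θ0=0°, θ1=180°, θ2=0°]
3. rotate(2, -90) → [θ0=0°, θ1=180°, θ2=270°]
all 125 alternatives checked — unique.

rotate(2, -90), rotate(2, -90), rotate(2, -90)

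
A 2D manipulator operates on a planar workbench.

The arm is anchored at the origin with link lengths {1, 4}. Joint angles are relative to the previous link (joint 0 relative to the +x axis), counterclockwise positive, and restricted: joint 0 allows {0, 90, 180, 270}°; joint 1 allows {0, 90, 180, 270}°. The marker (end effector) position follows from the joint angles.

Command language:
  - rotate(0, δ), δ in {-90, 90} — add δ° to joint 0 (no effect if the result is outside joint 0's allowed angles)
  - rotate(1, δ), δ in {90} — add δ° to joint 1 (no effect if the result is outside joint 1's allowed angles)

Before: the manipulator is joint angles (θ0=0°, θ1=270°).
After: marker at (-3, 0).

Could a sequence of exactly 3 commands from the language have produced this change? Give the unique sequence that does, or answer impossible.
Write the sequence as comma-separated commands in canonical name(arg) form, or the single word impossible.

rotate(1, 90), rotate(1, 90), rotate(1, 90)

t0: joint angles (θ0=0°, θ1=270°)
[1] after rotate(1, 90): joint angles (θ0=0°, θ1=0°)
[2] after rotate(1, 90): joint angles (θ0=0°, θ1=90°)
[3] after rotate(1, 90): joint angles (θ0=0°, θ1=180°)
all 27 alternatives checked — unique.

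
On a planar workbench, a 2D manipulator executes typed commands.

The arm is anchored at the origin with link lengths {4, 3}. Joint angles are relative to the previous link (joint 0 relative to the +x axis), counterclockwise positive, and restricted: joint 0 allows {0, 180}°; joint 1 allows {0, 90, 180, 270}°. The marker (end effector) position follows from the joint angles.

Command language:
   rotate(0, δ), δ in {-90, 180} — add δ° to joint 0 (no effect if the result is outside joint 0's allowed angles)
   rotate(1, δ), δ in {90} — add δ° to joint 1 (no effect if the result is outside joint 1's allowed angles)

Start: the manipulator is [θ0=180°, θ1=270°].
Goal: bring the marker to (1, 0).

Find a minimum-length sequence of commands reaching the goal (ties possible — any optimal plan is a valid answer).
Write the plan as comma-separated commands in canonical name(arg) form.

initial: [θ0=180°, θ1=270°]
step 1 (rotate(0, 180)): [θ0=0°, θ1=270°]
step 2 (rotate(1, 90)): [θ0=0°, θ1=0°]
step 3 (rotate(1, 90)): [θ0=0°, θ1=90°]
step 4 (rotate(1, 90)): [θ0=0°, θ1=180°]
no 3-step plan works, so 4 is optimal.

rotate(0, 180), rotate(1, 90), rotate(1, 90), rotate(1, 90)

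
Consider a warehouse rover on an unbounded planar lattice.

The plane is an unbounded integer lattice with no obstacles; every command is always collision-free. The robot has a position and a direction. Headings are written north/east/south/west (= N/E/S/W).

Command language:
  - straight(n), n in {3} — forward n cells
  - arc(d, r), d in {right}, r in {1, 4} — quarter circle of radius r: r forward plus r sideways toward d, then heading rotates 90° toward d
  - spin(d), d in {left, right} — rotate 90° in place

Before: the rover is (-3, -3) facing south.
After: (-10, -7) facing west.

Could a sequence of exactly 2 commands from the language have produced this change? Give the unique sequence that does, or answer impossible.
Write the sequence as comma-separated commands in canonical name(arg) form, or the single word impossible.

arc(right, 4), straight(3)

key: order matters: swapping arc(right, 4) and straight(3) lands elsewhere
begin: (-3, -3) facing south
step 1 (arc(right, 4)): (-7, -7) facing west
step 2 (straight(3)): (-10, -7) facing west
no rival 2-sequence matches.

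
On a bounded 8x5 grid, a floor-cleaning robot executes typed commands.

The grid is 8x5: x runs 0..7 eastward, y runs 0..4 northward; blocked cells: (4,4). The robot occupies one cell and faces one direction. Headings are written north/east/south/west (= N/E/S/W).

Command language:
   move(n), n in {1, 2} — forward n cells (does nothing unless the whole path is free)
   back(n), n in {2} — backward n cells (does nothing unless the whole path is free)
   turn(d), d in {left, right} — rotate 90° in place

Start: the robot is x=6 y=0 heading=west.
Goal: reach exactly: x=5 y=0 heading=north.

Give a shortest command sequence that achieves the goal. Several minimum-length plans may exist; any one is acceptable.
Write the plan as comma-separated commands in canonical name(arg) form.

t0: x=6 y=0 heading=west
step 1 (move(1)): x=5 y=0 heading=west
step 2 (turn(right)): x=5 y=0 heading=north
shorter routes all fall short; 2 is best.

move(1), turn(right)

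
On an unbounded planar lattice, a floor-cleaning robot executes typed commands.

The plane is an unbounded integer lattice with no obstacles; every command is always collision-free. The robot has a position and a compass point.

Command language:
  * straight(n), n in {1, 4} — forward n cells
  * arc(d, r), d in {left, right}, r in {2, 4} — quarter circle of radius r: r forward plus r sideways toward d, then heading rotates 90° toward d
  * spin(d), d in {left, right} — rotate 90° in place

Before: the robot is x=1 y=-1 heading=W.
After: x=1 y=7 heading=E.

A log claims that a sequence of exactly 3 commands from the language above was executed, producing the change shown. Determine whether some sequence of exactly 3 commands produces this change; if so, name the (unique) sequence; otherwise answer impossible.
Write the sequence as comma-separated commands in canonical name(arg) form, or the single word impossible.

arc(right, 2), straight(4), arc(right, 2)

key: position moved to (1,7) AND the heading swung to E — translation plus rotation needed
begin: x=1 y=-1 heading=W
t=1 arc(right, 2) ⇒ x=-1 y=1 heading=N
t=2 straight(4) ⇒ x=-1 y=5 heading=N
t=3 arc(right, 2) ⇒ x=1 y=7 heading=E
uniquely the one of 512 3-step routes that fits.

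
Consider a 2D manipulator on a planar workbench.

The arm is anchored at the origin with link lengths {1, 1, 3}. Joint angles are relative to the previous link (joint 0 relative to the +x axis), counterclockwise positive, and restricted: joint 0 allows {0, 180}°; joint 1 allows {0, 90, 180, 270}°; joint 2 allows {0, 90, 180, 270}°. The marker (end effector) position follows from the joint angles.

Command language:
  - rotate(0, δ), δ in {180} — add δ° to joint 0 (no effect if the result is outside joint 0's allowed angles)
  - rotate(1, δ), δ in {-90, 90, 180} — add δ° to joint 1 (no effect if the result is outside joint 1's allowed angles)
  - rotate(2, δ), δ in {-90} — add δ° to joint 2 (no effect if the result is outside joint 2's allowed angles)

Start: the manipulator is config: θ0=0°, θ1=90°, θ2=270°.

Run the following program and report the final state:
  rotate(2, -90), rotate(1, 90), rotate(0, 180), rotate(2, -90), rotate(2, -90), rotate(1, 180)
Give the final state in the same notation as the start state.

t0: config: θ0=0°, θ1=90°, θ2=270°
1. rotate(2, -90) → config: θ0=0°, θ1=90°, θ2=180°
2. rotate(1, 90) → config: θ0=0°, θ1=180°, θ2=180°
3. rotate(0, 180) → config: θ0=180°, θ1=180°, θ2=180°
4. rotate(2, -90) → config: θ0=180°, θ1=180°, θ2=90°
5. rotate(2, -90) → config: θ0=180°, θ1=180°, θ2=0°
6. rotate(1, 180) → config: θ0=180°, θ1=0°, θ2=0°

config: θ0=180°, θ1=0°, θ2=0°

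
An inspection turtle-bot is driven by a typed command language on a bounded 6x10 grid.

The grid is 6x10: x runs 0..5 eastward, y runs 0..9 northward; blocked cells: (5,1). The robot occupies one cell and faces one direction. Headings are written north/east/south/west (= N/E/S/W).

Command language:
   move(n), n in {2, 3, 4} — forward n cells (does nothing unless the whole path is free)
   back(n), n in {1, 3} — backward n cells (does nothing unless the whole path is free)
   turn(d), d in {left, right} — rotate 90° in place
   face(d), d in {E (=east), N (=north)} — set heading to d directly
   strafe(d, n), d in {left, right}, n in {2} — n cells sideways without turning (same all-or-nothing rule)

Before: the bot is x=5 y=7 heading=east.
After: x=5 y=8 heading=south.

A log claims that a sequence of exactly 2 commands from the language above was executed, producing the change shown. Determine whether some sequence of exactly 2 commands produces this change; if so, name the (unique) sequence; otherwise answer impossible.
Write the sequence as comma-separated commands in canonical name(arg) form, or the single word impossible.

turn(right), back(1)

key: cell and facing (now S) both changed — the 2 commands mix motion and turning
start: x=5 y=7 heading=east
1. turn(right) → x=5 y=7 heading=south
2. back(1) → x=5 y=8 heading=south
uniquely the one of 121 2-step routes that fits.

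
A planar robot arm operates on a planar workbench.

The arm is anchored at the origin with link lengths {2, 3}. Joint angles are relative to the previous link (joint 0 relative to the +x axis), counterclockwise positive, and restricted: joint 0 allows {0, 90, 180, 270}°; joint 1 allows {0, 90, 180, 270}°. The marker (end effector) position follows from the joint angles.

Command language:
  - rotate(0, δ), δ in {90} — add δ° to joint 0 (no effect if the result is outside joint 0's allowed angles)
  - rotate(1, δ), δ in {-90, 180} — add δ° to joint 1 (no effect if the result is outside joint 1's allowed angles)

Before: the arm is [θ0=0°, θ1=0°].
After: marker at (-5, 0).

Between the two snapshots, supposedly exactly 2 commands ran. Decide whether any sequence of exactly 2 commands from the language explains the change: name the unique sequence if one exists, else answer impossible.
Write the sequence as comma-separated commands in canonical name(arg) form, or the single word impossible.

rotate(0, 90), rotate(0, 90)

t0: [θ0=0°, θ1=0°]
t=1 rotate(0, 90) ⇒ [θ0=90°, θ1=0°]
t=2 rotate(0, 90) ⇒ [θ0=180°, θ1=0°]
no rival 2-sequence matches.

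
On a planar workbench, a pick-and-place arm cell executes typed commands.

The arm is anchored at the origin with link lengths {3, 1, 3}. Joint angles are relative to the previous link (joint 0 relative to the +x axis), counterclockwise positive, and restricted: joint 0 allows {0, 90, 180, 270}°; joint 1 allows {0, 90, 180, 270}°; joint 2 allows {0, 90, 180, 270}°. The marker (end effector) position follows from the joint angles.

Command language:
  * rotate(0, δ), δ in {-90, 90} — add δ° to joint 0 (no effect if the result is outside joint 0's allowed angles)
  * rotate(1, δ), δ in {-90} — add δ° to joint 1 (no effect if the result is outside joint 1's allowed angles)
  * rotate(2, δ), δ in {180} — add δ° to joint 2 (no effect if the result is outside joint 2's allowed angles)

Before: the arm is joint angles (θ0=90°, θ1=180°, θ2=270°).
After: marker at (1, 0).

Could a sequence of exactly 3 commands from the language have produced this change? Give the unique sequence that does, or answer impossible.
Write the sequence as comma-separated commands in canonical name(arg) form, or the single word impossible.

t0: joint angles (θ0=90°, θ1=180°, θ2=270°)
step 1 (rotate(1, -90)): joint angles (θ0=90°, θ1=90°, θ2=270°)
step 2 (rotate(1, -90)): joint angles (θ0=90°, θ1=0°, θ2=270°)
step 3 (rotate(1, -90)): joint angles (θ0=90°, θ1=270°, θ2=270°)
no rival 3-sequence matches.

rotate(1, -90), rotate(1, -90), rotate(1, -90)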